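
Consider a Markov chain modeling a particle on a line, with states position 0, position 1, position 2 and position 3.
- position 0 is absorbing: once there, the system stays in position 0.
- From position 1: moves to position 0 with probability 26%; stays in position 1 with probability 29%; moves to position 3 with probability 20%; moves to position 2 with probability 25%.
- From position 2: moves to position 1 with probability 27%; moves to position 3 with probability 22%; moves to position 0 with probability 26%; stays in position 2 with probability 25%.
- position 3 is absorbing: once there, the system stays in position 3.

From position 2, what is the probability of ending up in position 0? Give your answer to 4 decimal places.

Let h(s) be the probability of absorption at position 0 starting from transient state s. Then h(position 0) = 1 and h(position 3) = 0. By first-step analysis:
h(position 1) = 0.26·1 + 0.29·h(position 1) + 0.25·h(position 2) + 0.2·0
h(position 2) = 0.26·1 + 0.27·h(position 1) + 0.25·h(position 2) + 0.22·0
Solving: h(position 1) = 0.5591, h(position 2) = 0.5480.
Starting from position 2, the probability is 0.5480.

0.5480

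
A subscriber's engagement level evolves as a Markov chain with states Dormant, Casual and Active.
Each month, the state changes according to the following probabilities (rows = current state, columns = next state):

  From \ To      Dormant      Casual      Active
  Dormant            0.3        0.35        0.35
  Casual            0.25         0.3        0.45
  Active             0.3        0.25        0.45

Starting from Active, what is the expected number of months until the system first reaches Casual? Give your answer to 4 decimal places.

3.5714

Let t(s) be the expected number of months to first reach Casual from state s, with t(Casual) = 0. Conditioning on the first month:
t(Dormant) = 1 + 0.3·t(Dormant) + 0.35·t(Active)
t(Active) = 1 + 0.3·t(Dormant) + 0.45·t(Active)
Solving: t(Dormant) = 3.2143, t(Active) = 3.5714.
Expected months from Active to Casual: 3.5714.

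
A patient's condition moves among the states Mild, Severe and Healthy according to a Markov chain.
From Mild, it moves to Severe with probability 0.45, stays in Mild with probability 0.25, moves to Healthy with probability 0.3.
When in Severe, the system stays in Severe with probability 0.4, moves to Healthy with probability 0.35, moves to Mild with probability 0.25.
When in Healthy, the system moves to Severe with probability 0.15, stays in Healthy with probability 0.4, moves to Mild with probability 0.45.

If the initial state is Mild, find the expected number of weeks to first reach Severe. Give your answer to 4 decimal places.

Let t(s) be the expected number of weeks to first reach Severe from state s, with t(Severe) = 0. Conditioning on the first week:
t(Mild) = 1 + 0.25·t(Mild) + 0.3·t(Healthy)
t(Healthy) = 1 + 0.45·t(Mild) + 0.4·t(Healthy)
Solving: t(Mild) = 2.8571, t(Healthy) = 3.8095.
Expected weeks from Mild to Severe: 2.8571.

2.8571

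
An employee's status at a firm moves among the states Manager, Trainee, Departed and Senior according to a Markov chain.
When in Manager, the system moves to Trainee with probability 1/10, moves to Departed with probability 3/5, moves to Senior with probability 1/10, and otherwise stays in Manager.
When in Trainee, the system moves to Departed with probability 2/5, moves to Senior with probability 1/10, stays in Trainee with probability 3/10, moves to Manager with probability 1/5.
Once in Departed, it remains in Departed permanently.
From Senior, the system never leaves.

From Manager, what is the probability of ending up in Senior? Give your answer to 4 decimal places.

Let h(s) be the probability of absorption at Senior starting from transient state s. Then h(Senior) = 1 and h(Departed) = 0. By first-step analysis:
h(Manager) = 0.2·h(Manager) + 0.1·h(Trainee) + 0.6·0 + 0.1·1
h(Trainee) = 0.2·h(Manager) + 0.3·h(Trainee) + 0.4·0 + 0.1·1
Solving: h(Manager) = 0.1481, h(Trainee) = 0.1852.
Starting from Manager, the probability is 0.1481.

0.1481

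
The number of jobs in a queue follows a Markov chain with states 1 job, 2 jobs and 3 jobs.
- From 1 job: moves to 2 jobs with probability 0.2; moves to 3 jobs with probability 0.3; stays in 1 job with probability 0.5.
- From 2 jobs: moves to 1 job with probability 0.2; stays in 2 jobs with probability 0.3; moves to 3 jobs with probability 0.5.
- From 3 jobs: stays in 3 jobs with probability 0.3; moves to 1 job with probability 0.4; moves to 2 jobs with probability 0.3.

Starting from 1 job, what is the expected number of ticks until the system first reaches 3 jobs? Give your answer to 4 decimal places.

2.9032

Let t(s) be the expected number of ticks to first reach 3 jobs from state s, with t(3 jobs) = 0. Conditioning on the first tick:
t(1 job) = 1 + 0.5·t(1 job) + 0.2·t(2 jobs)
t(2 jobs) = 1 + 0.2·t(1 job) + 0.3·t(2 jobs)
Solving: t(1 job) = 2.9032, t(2 jobs) = 2.2581.
Expected ticks from 1 job to 3 jobs: 2.9032.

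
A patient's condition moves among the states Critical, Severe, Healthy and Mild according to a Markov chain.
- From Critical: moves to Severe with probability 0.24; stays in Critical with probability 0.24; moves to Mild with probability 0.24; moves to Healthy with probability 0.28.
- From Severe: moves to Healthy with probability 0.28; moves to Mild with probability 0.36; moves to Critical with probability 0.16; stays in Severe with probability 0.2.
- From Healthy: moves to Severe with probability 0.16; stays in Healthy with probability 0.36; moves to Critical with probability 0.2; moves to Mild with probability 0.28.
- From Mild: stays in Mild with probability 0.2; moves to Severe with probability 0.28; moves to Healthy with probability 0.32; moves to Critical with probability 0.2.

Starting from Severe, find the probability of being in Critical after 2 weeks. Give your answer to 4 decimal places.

0.1984

Propagate the distribution vector 2 weeks from Severe.
After 0 weeks: (0.0000, 1.0000, 0.0000, 0.0000)
After 1 week: (0.1600, 0.2000, 0.2800, 0.3600)
After 2 weeks: (0.1984, 0.2240, 0.3168, 0.2608)
P(in Critical after 2 weeks) = 0.1984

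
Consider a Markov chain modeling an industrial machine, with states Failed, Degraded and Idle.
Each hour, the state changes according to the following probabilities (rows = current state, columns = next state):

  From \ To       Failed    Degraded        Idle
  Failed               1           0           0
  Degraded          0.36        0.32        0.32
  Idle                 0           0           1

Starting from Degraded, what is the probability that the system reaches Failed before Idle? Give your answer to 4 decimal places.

Let h(s) be the probability of absorption at Failed starting from transient state s. Then h(Failed) = 1 and h(Idle) = 0. By first-step analysis:
h(Degraded) = 0.36·1 + 0.32·h(Degraded) + 0.32·0
Solving: h(Degraded) = 0.5294.
Starting from Degraded, the probability is 0.5294.

0.5294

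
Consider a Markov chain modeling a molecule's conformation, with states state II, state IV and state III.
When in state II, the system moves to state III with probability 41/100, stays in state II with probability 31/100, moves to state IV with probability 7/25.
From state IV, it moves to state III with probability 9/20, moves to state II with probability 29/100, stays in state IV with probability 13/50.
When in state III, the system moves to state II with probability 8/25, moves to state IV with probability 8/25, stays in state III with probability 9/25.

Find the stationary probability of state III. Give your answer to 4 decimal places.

Let the stationary distribution be π with π = πP and π_1 + π_2 + π_3 = 1.
π_1 = 0.31·π_1 + 0.29·π_2 + 0.32·π_3
π_2 = 0.28·π_1 + 0.26·π_2 + 0.32·π_3
Solving with the normalization constraint gives π = (0.3082, 0.2903, 0.4015).
So the stationary probability of state III is 0.4015.

0.4015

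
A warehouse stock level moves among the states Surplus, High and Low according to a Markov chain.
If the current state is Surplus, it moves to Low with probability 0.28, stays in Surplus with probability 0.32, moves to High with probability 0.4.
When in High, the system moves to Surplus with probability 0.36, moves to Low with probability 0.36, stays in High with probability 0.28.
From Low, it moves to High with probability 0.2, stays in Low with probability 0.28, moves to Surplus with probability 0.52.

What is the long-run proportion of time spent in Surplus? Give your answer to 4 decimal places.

Let the stationary distribution be π with π = πP and π_1 + π_2 + π_3 = 1.
π_1 = 0.32·π_1 + 0.36·π_2 + 0.52·π_3
π_2 = 0.4·π_1 + 0.28·π_2 + 0.2·π_3
Solving with the normalization constraint gives π = (0.3930, 0.3028, 0.3042).
So the stationary probability of Surplus is 0.3930.

0.3930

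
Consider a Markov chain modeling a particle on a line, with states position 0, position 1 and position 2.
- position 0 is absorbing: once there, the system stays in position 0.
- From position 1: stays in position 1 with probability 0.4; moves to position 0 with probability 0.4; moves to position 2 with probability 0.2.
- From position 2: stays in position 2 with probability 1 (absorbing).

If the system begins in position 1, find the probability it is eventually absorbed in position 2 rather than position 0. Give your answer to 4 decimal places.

Let h(s) be the probability of absorption at position 2 starting from transient state s. Then h(position 2) = 1 and h(position 0) = 0. By first-step analysis:
h(position 1) = 0.4·0 + 0.4·h(position 1) + 0.2·1
Solving: h(position 1) = 0.3333.
Starting from position 1, the probability is 0.3333.

0.3333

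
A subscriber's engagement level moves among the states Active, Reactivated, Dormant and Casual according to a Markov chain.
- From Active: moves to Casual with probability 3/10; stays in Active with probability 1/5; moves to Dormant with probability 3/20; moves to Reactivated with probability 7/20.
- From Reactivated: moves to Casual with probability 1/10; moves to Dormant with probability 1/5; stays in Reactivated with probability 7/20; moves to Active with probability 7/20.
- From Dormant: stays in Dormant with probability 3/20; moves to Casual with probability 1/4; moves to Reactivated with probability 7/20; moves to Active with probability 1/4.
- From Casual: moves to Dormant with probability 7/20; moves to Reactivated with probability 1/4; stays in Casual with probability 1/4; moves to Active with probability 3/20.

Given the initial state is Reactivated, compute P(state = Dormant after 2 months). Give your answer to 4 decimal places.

Propagate the distribution vector 2 months from Reactivated.
After 0 months: (0.0000, 1.0000, 0.0000, 0.0000)
After 1 month: (0.3500, 0.3500, 0.2000, 0.1000)
After 2 months: (0.2575, 0.3400, 0.1875, 0.2150)
P(in Dormant after 2 months) = 0.1875

0.1875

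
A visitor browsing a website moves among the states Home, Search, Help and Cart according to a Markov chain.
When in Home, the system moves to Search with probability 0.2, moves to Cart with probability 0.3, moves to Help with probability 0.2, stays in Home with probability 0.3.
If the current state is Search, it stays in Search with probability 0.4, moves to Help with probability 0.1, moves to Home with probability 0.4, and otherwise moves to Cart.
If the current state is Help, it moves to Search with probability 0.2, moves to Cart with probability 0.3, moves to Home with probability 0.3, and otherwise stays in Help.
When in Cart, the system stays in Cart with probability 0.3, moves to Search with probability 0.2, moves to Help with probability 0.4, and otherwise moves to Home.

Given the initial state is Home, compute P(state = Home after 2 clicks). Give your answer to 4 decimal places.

0.2600

Propagate the distribution vector 2 clicks from Home.
After 0 clicks: (1.0000, 0.0000, 0.0000, 0.0000)
After 1 click: (0.3000, 0.2000, 0.2000, 0.3000)
After 2 clicks: (0.2600, 0.2400, 0.2400, 0.2600)
P(in Home after 2 clicks) = 0.2600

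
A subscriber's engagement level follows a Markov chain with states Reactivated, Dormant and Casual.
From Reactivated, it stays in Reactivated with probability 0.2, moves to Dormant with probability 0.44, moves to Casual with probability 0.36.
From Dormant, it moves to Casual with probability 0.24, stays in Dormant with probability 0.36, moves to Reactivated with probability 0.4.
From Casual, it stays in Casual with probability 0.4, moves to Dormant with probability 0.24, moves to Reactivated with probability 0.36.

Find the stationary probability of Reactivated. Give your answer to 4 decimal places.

Let the stationary distribution be π with π = πP and π_1 + π_2 + π_3 = 1.
π_1 = 0.2·π_1 + 0.4·π_2 + 0.36·π_3
π_2 = 0.44·π_1 + 0.36·π_2 + 0.24·π_3
Solving with the normalization constraint gives π = (0.3223, 0.3460, 0.3318).
So the stationary probability of Reactivated is 0.3223.

0.3223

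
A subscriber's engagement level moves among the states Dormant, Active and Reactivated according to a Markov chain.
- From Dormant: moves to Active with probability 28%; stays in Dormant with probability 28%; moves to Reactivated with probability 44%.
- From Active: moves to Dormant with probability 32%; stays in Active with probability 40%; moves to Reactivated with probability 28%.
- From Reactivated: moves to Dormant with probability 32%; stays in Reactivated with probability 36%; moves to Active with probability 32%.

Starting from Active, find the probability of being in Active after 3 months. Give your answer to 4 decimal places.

Propagate the distribution vector 3 months from Active.
After 0 months: (0.0000, 1.0000, 0.0000)
After 1 month: (0.3200, 0.4000, 0.2800)
After 2 months: (0.3072, 0.3392, 0.3536)
After 3 months: (0.3077, 0.3348, 0.3574)
P(in Active after 3 months) = 0.3348

0.3348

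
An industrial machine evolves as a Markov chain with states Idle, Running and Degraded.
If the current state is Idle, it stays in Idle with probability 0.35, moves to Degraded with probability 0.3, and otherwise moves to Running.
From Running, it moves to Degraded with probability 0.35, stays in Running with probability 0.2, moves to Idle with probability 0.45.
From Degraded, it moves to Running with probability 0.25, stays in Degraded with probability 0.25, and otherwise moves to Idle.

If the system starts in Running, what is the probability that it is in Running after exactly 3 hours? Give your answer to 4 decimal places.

Propagate the distribution vector 3 hours from Running.
After 0 hours: (0.0000, 1.0000, 0.0000)
After 1 hour: (0.4500, 0.2000, 0.3500)
After 2 hours: (0.4225, 0.2850, 0.2925)
After 3 hours: (0.4224, 0.2780, 0.2996)
P(in Running after 3 hours) = 0.2780

0.2780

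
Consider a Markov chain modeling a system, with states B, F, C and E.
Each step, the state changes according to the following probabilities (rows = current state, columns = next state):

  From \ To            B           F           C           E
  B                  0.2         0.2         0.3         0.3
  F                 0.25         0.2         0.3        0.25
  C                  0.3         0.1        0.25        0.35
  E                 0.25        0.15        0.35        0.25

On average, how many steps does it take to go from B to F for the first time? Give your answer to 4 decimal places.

6.4516

Let t(s) be the expected number of steps to first reach F from state s, with t(F) = 0. Conditioning on the first step:
t(B) = 1 + 0.2·t(B) + 0.3·t(C) + 0.3·t(E)
t(C) = 1 + 0.3·t(B) + 0.25·t(C) + 0.35·t(E)
t(E) = 1 + 0.25·t(B) + 0.35·t(C) + 0.25·t(E)
Solving: t(B) = 6.4516, t(C) = 7.0821, t(E) = 6.7889.
Expected steps from B to F: 6.4516.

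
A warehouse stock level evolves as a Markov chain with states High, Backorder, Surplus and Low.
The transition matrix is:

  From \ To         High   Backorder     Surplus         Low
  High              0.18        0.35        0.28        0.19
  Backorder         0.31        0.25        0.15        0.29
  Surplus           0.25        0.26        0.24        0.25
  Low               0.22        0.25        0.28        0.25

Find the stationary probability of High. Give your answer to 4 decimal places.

0.2422

Let the stationary distribution be π with π = πP and π_1 + π_2 + π_3 + π_4 = 1.
π_1 = 0.18·π_1 + 0.31·π_2 + 0.25·π_3 + 0.22·π_4
π_2 = 0.35·π_1 + 0.25·π_2 + 0.26·π_3 + 0.25·π_4
π_3 = 0.28·π_1 + 0.15·π_2 + 0.24·π_3 + 0.28·π_4
Solving with the normalization constraint gives π = (0.2422, 0.2766, 0.2347, 0.2465).
So the stationary probability of High is 0.2422.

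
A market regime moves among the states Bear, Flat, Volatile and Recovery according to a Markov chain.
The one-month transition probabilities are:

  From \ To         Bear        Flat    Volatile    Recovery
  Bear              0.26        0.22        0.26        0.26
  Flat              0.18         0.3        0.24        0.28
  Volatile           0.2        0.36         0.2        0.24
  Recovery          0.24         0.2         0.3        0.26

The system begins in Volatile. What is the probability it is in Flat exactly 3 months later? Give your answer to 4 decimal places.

Propagate the distribution vector 3 months from Volatile.
After 0 months: (0.0000, 0.0000, 1.0000, 0.0000)
After 1 month: (0.2000, 0.3600, 0.2000, 0.2400)
After 2 months: (0.2144, 0.2720, 0.2504, 0.2632)
After 3 months: (0.2180, 0.2716, 0.2501, 0.2604)
P(in Flat after 3 months) = 0.2716

0.2716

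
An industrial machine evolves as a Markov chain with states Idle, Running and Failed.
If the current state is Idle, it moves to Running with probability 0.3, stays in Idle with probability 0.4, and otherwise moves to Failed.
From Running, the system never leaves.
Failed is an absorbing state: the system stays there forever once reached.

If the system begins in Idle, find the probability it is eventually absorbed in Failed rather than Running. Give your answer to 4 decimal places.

0.5000

Let h(s) be the probability of absorption at Failed starting from transient state s. Then h(Failed) = 1 and h(Running) = 0. By first-step analysis:
h(Idle) = 0.4·h(Idle) + 0.3·0 + 0.3·1
Solving: h(Idle) = 0.5000.
Starting from Idle, the probability is 0.5000.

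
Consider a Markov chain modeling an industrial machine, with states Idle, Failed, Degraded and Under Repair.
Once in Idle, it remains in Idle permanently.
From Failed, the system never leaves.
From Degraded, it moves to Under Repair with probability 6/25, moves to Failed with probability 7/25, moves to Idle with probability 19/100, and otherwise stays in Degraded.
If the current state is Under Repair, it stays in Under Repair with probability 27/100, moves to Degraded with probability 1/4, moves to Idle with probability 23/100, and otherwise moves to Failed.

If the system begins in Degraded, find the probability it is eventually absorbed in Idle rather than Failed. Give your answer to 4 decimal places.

Let h(s) be the probability of absorption at Idle starting from transient state s. Then h(Idle) = 1 and h(Failed) = 0. By first-step analysis:
h(Degraded) = 0.19·1 + 0.28·0 + 0.29·h(Degraded) + 0.24·h(Under Repair)
h(Under Repair) = 0.23·1 + 0.25·0 + 0.25·h(Degraded) + 0.27·h(Under Repair)
Solving: h(Degraded) = 0.4231, h(Under Repair) = 0.4600.
Starting from Degraded, the probability is 0.4231.

0.4231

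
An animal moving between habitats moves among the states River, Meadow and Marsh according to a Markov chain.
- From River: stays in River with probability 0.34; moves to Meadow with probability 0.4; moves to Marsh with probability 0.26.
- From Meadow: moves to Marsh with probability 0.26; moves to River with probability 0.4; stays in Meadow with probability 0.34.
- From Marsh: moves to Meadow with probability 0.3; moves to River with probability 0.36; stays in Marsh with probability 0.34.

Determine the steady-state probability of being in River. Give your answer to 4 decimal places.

Let the stationary distribution be π with π = πP and π_1 + π_2 + π_3 = 1.
π_1 = 0.34·π_1 + 0.4·π_2 + 0.36·π_3
π_2 = 0.4·π_1 + 0.34·π_2 + 0.3·π_3
Solving with the normalization constraint gives π = (0.3667, 0.3507, 0.2826).
So the stationary probability of River is 0.3667.

0.3667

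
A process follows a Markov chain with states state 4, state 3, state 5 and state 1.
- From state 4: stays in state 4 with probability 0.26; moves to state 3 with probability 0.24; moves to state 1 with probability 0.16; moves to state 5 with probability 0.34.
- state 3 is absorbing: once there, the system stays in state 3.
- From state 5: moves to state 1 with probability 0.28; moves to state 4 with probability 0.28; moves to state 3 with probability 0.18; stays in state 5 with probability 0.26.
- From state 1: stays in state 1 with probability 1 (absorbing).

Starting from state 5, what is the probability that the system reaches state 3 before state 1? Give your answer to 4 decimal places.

0.4430

Let h(s) be the probability of absorption at state 3 starting from transient state s. Then h(state 3) = 1 and h(state 1) = 0. By first-step analysis:
h(state 4) = 0.26·h(state 4) + 0.24·1 + 0.34·h(state 5) + 0.16·0
h(state 5) = 0.28·h(state 4) + 0.18·1 + 0.26·h(state 5) + 0.28·0
Solving: h(state 4) = 0.5279, h(state 5) = 0.4430.
Starting from state 5, the probability is 0.4430.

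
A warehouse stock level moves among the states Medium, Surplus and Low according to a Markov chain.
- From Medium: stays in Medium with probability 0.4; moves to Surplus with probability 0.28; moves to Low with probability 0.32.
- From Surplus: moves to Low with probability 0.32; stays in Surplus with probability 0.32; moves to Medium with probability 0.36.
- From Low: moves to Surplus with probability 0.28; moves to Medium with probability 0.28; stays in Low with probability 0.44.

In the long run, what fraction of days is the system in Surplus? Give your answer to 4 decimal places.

0.2917

Let the stationary distribution be π with π = πP and π_1 + π_2 + π_3 = 1.
π_1 = 0.4·π_1 + 0.36·π_2 + 0.28·π_3
π_2 = 0.28·π_1 + 0.32·π_2 + 0.28·π_3
Solving with the normalization constraint gives π = (0.3447, 0.2917, 0.3636).
So the stationary probability of Surplus is 0.2917.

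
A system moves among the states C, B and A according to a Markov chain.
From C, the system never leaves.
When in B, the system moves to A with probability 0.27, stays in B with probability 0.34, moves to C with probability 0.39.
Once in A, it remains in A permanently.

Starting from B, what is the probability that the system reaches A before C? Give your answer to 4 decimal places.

Let h(s) be the probability of absorption at A starting from transient state s. Then h(A) = 1 and h(C) = 0. By first-step analysis:
h(B) = 0.39·0 + 0.34·h(B) + 0.27·1
Solving: h(B) = 0.4091.
Starting from B, the probability is 0.4091.

0.4091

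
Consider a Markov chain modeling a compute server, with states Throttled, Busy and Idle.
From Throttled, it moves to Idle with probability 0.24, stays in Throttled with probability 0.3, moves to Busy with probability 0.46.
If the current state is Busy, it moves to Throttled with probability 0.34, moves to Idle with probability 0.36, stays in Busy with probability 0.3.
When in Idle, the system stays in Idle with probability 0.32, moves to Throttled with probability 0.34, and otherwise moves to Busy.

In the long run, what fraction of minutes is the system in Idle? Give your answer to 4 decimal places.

Let the stationary distribution be π with π = πP and π_1 + π_2 + π_3 = 1.
π_1 = 0.3·π_1 + 0.34·π_2 + 0.34·π_3
π_2 = 0.46·π_1 + 0.3·π_2 + 0.34·π_3
Solving with the normalization constraint gives π = (0.3269, 0.3646, 0.3084).
So the stationary probability of Idle is 0.3084.

0.3084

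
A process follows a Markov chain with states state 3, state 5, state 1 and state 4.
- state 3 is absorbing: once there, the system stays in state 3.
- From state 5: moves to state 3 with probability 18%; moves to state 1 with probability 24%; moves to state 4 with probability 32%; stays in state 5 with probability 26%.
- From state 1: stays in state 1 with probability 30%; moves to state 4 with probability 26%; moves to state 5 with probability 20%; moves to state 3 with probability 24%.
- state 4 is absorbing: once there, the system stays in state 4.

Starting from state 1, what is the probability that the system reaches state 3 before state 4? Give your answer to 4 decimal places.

Let h(s) be the probability of absorption at state 3 starting from transient state s. Then h(state 3) = 1 and h(state 4) = 0. By first-step analysis:
h(state 5) = 0.18·1 + 0.26·h(state 5) + 0.24·h(state 1) + 0.32·0
h(state 1) = 0.24·1 + 0.2·h(state 5) + 0.3·h(state 1) + 0.26·0
Solving: h(state 5) = 0.3906, h(state 1) = 0.4545.
Starting from state 1, the probability is 0.4545.

0.4545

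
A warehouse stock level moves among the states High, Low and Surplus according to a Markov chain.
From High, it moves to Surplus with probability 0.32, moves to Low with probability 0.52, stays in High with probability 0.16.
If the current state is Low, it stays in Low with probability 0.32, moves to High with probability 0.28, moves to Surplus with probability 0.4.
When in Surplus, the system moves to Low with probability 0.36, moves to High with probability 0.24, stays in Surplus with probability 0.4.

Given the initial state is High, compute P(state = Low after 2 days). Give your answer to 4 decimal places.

Sum over the intermediate state after 1 day:
P = P(High→High)·P(High→Low) + P(High→Low)·P(Low→Low) + P(High→Surplus)·P(Surplus→Low)
  = 0.16×0.52 + 0.52×0.32 + 0.32×0.36
  = 0.0832 + 0.1664 + 0.1152 = 0.3648

0.3648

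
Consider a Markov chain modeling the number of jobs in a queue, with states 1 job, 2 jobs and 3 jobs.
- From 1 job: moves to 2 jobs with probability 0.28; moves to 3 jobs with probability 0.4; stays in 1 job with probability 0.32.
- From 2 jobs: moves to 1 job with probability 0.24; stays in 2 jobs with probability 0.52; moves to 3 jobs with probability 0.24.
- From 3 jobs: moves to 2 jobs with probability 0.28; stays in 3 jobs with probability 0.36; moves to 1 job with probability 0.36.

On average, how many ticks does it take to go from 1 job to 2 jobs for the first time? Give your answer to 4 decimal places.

3.5714

Let t(s) be the expected number of ticks to first reach 2 jobs from state s, with t(2 jobs) = 0. Conditioning on the first tick:
t(1 job) = 1 + 0.32·t(1 job) + 0.4·t(3 jobs)
t(3 jobs) = 1 + 0.36·t(1 job) + 0.36·t(3 jobs)
Solving: t(1 job) = 3.5714, t(3 jobs) = 3.5714.
Expected ticks from 1 job to 2 jobs: 3.5714.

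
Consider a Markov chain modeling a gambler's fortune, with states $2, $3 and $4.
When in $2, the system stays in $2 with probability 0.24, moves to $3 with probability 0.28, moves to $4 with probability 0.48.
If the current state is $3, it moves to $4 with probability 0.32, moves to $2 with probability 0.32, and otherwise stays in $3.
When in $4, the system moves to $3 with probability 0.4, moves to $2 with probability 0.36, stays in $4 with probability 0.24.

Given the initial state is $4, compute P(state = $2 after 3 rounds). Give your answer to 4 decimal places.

Propagate the distribution vector 3 rounds from $4.
After 0 rounds: (0.0000, 0.0000, 1.0000)
After 1 round: (0.3600, 0.4000, 0.2400)
After 2 rounds: (0.3008, 0.3408, 0.3584)
After 3 rounds: (0.3103, 0.3503, 0.3395)
P(in $2 after 3 rounds) = 0.3103

0.3103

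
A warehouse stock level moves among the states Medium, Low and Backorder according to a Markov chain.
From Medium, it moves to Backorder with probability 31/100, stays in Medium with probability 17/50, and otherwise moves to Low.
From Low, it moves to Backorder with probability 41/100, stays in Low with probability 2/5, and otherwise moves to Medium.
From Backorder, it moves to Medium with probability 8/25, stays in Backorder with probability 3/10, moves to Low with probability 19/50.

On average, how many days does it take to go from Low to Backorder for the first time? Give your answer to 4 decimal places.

Let t(s) be the expected number of days to first reach Backorder from state s, with t(Backorder) = 0. Conditioning on the first day:
t(Medium) = 1 + 0.34·t(Medium) + 0.35·t(Low)
t(Low) = 1 + 0.19·t(Medium) + 0.4·t(Low)
Solving: t(Medium) = 2.8832, t(Low) = 2.5797.
Expected days from Low to Backorder: 2.5797.

2.5797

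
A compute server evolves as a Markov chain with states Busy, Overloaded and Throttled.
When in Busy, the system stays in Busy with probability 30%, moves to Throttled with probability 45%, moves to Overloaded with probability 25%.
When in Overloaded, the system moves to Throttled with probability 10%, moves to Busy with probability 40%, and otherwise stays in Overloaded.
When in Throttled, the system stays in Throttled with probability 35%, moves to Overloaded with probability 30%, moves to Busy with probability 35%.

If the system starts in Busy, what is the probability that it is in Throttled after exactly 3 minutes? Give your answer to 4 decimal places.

Propagate the distribution vector 3 minutes from Busy.
After 0 minutes: (1.0000, 0.0000, 0.0000)
After 1 minute: (0.3000, 0.2500, 0.4500)
After 2 minutes: (0.3475, 0.3350, 0.3175)
After 3 minutes: (0.3494, 0.3496, 0.3010)
P(in Throttled after 3 minutes) = 0.3010

0.3010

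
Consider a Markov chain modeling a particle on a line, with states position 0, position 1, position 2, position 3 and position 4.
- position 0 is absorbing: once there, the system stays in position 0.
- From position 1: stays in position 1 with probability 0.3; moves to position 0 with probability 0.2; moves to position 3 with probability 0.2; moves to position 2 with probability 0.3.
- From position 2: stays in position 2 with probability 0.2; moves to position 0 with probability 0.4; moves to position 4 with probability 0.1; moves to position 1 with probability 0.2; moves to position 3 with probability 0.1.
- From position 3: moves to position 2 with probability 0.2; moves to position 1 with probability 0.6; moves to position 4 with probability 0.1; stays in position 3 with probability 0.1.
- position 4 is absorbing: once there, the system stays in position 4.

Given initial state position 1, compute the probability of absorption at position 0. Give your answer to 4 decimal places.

0.8408

Let h(s) be the probability of absorption at position 0 starting from transient state s. Then h(position 0) = 1 and h(position 4) = 0. By first-step analysis:
h(position 1) = 0.2·1 + 0.3·h(position 1) + 0.3·h(position 2) + 0.2·h(position 3)
h(position 2) = 0.4·1 + 0.2·h(position 1) + 0.2·h(position 2) + 0.1·h(position 3) + 0.1·0
h(position 3) = 0.6·h(position 1) + 0.2·h(position 2) + 0.1·h(position 3) + 0.1·0
Solving: h(position 1) = 0.8408, h(position 2) = 0.8025, h(position 3) = 0.7389.
Starting from position 1, the probability is 0.8408.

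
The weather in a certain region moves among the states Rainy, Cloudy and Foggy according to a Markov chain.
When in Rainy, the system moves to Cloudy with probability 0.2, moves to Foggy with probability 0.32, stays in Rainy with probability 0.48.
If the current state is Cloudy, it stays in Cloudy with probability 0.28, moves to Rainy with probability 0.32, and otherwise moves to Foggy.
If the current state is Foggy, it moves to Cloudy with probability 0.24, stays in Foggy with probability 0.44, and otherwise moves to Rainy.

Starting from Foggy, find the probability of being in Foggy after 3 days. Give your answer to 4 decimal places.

Propagate the distribution vector 3 days from Foggy.
After 0 days: (0.0000, 0.0000, 1.0000)
After 1 day: (0.3200, 0.2400, 0.4400)
After 2 days: (0.3712, 0.2368, 0.3920)
After 3 days: (0.3794, 0.2346, 0.3860)
P(in Foggy after 3 days) = 0.3860

0.3860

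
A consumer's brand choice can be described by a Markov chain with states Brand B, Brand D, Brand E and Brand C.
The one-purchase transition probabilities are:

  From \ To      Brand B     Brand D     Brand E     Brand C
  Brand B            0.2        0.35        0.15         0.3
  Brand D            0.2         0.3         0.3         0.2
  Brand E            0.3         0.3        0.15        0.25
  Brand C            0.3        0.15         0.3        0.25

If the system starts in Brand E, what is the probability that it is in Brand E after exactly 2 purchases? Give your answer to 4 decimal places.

Propagate the distribution vector 2 purchases from Brand E.
After 0 purchases: (0.0000, 0.0000, 1.0000, 0.0000)
After 1 purchase: (0.3000, 0.3000, 0.1500, 0.2500)
After 2 purchases: (0.2400, 0.2775, 0.2325, 0.2500)
P(in Brand E after 2 purchases) = 0.2325

0.2325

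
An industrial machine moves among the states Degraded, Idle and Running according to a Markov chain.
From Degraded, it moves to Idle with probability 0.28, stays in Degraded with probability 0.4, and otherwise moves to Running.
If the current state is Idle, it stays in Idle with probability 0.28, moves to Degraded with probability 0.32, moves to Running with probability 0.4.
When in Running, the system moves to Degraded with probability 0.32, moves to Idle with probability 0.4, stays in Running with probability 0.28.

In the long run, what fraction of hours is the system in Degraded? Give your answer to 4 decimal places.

Let the stationary distribution be π with π = πP and π_1 + π_2 + π_3 = 1.
π_1 = 0.4·π_1 + 0.32·π_2 + 0.32·π_3
π_2 = 0.28·π_1 + 0.28·π_2 + 0.4·π_3
Solving with the normalization constraint gives π = (0.3478, 0.3199, 0.3323).
So the stationary probability of Degraded is 0.3478.

0.3478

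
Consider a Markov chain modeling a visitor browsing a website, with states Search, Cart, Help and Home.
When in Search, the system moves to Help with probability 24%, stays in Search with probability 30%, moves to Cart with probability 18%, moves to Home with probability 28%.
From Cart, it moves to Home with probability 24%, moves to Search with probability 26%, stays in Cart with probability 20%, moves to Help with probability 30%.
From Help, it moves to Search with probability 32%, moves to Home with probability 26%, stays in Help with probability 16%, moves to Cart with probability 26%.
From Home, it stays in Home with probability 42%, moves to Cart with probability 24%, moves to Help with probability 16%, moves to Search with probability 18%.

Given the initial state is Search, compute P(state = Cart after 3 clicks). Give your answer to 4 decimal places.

0.2196

Propagate the distribution vector 3 clicks from Search.
After 0 clicks: (1.0000, 0.0000, 0.0000, 0.0000)
After 1 click: (0.3000, 0.1800, 0.2400, 0.2800)
After 2 clicks: (0.2640, 0.2196, 0.2092, 0.3072)
After 3 clicks: (0.2585, 0.2196, 0.2119, 0.3100)
P(in Cart after 3 clicks) = 0.2196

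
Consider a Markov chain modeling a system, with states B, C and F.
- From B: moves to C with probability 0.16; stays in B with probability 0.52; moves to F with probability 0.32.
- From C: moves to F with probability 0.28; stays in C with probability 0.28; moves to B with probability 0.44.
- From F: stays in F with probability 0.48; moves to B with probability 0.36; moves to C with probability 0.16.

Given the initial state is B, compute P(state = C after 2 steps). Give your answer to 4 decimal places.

Sum over the intermediate state after 1 step:
P = P(B→B)·P(B→C) + P(B→C)·P(C→C) + P(B→F)·P(F→C)
  = 0.52×0.16 + 0.16×0.28 + 0.32×0.16
  = 0.0832 + 0.0448 + 0.0512 = 0.1792

0.1792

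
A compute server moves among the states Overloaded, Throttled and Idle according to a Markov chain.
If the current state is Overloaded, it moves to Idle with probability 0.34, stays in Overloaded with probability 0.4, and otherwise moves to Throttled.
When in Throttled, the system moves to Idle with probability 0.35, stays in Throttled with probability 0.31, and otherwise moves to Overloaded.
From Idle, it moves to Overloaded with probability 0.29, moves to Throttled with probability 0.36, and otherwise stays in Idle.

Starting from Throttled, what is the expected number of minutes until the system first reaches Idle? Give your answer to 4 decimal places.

2.8870

Let t(s) be the expected number of minutes to first reach Idle from state s, with t(Idle) = 0. Conditioning on the first minute:
t(Overloaded) = 1 + 0.4·t(Overloaded) + 0.26·t(Throttled)
t(Throttled) = 1 + 0.34·t(Overloaded) + 0.31·t(Throttled)
Solving: t(Overloaded) = 2.9177, t(Throttled) = 2.8870.
Expected minutes from Throttled to Idle: 2.8870.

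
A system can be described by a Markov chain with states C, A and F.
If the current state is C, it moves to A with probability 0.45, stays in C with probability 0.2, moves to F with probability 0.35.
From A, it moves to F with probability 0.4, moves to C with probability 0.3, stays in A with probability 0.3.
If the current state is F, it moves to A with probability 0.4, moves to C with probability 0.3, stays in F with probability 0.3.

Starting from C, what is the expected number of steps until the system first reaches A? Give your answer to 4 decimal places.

Let t(s) be the expected number of steps to first reach A from state s, with t(A) = 0. Conditioning on the first step:
t(C) = 1 + 0.2·t(C) + 0.35·t(F)
t(F) = 1 + 0.3·t(C) + 0.3·t(F)
Solving: t(C) = 2.3077, t(F) = 2.4176.
Expected steps from C to A: 2.3077.

2.3077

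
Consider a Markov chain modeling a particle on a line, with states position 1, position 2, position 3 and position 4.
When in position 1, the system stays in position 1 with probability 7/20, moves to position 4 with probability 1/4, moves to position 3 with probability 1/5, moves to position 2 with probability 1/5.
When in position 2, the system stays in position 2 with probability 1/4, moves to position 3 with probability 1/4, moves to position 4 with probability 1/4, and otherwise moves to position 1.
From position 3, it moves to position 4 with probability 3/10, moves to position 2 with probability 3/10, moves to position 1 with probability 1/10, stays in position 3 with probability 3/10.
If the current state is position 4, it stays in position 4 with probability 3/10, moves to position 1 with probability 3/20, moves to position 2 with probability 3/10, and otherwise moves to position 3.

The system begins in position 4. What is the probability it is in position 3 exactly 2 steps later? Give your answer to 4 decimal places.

Propagate the distribution vector 2 steps from position 4.
After 0 steps: (0.0000, 0.0000, 0.0000, 1.0000)
After 1 step: (0.1500, 0.3000, 0.2500, 0.3000)
After 2 steps: (0.1975, 0.2700, 0.2550, 0.2775)
P(in position 3 after 2 steps) = 0.2550

0.2550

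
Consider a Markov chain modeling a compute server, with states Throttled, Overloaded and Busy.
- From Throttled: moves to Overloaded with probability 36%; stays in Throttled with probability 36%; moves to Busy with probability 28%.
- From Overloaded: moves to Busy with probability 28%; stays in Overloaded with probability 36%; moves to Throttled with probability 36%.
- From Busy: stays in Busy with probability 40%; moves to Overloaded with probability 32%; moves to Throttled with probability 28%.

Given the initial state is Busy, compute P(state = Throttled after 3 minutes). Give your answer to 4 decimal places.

Propagate the distribution vector 3 minutes from Busy.
After 0 minutes: (0.0000, 0.0000, 1.0000)
After 1 minute: (0.2800, 0.3200, 0.4000)
After 2 minutes: (0.3280, 0.3440, 0.3280)
After 3 minutes: (0.3338, 0.3469, 0.3194)
P(in Throttled after 3 minutes) = 0.3338

0.3338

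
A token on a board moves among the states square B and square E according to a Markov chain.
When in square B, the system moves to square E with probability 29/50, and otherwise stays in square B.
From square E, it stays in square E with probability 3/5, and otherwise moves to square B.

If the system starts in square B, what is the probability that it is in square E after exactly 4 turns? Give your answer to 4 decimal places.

0.5918

Propagate the distribution vector 4 turns from square B.
After 0 turns: (1.0000, 0.0000)
After 1 turn: (0.4200, 0.5800)
After 2 turns: (0.4084, 0.5916)
After 3 turns: (0.4082, 0.5918)
After 4 turns: (0.4082, 0.5918)
P(in square E after 4 turns) = 0.5918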